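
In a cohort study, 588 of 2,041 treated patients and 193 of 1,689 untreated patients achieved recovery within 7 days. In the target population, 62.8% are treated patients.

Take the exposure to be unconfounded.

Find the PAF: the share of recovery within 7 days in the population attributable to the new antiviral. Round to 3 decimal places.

p₁ = P(outcome | exposed) = 588/2041 = 0.28809
p₀ = P(outcome | unexposed) = 193/1689 = 0.11427
Overall risk P(Y=1) = π·p₁ + (1−π)·p₀ = 0.628×0.28809 + 0.372×0.11427 = 0.22343.
Under exogeneity, PAF = [P(Y=1) − p₀] / P(Y=1).
PAF = (0.22343 − 0.11427) / 0.22343 ≈ 0.4886

PAF ≈ 0.489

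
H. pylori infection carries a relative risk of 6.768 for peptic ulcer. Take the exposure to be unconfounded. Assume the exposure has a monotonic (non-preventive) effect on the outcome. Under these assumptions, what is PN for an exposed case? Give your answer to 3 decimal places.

PN ≈ 0.852

Under exogeneity and monotonicity, PN = (RR − 1) / RR = 1 − 1/RR.
PN = (6.768 − 1) / 6.768 = 5.768 / 6.768 ≈ 0.8522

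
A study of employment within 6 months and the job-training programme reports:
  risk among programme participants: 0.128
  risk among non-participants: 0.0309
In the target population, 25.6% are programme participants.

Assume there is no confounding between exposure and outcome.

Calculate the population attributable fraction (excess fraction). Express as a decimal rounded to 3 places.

Let p₁ = 0.128, p₀ = 0.0309.
Overall risk P(Y=1) = π·p₁ + (1−π)·p₀ = 0.256×0.128 + 0.744×0.0309 = 0.055758.
Under exogeneity, PAF = [P(Y=1) − p₀] / P(Y=1).
PAF = (0.055758 − 0.0309) / 0.055758 ≈ 0.4458

PAF ≈ 0.446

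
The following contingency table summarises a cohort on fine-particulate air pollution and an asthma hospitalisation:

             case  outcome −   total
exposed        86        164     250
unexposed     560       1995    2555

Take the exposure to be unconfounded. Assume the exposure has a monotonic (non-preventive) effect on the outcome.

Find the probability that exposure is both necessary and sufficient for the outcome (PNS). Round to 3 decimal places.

p₁ = P(outcome | exposed) = 86/250 = 0.344
p₀ = P(outcome | unexposed) = 560/2555 = 0.21918
Under exogeneity and monotonicity, PNS = p₁ − p₀.
PNS = 0.344 − 0.21918 = 0.12482

PNS ≈ 0.125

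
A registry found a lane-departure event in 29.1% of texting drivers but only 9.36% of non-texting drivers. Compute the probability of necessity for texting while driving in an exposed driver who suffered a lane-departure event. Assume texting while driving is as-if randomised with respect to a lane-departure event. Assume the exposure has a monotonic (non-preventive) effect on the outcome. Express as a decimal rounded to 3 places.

p₁ = 0.291, p₀ = 0.0936.
Under exogeneity and monotonicity, PN = (p₁ − p₀) / p₁.
PN = (0.291 − 0.0936) / 0.291 = 0.1974 / 0.291 ≈ 0.6784

PN ≈ 0.678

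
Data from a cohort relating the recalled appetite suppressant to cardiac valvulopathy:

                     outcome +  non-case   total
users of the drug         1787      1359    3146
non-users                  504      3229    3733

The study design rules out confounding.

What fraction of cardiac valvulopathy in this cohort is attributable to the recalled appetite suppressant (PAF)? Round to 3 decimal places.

p₁ = P(outcome | exposed) = 1787/3146 = 0.56802
p₀ = P(outcome | unexposed) = 504/3733 = 0.13501
Exposure prevalence π = 3146/6879 = 0.45733; overall risk P(Y=1) = 0.33304.
Under exogeneity, PAF = [P(Y=1) − p₀]/P(Y=1).
PAF = (0.33304 − 0.13501) / 0.33304 ≈ 0.5946

PAF ≈ 0.595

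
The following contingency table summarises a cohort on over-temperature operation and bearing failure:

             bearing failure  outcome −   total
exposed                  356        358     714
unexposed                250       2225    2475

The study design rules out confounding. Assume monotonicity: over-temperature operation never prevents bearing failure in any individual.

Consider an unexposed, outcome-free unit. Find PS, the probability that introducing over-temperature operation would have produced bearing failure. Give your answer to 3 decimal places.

PS ≈ 0.442

p₁ = P(outcome | exposed) = 356/714 = 0.4986
p₀ = P(outcome | unexposed) = 250/2475 = 0.10101
Under exogeneity and monotonicity, PS = (p₁ − p₀)/(1 − p₀).
PS = (0.4986 − 0.10101) / 0.89899 ≈ 0.4423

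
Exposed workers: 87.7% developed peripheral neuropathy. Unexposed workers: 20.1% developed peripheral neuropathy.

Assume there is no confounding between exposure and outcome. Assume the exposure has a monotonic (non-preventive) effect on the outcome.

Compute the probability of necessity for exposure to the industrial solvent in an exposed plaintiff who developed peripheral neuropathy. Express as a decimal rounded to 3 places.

p₁ = 0.877, p₀ = 0.201.
Under exogeneity and monotonicity, PN = (p₁ − p₀) / p₁.
PN = (0.877 − 0.201) / 0.877 = 0.676 / 0.877 ≈ 0.7708

PN ≈ 0.771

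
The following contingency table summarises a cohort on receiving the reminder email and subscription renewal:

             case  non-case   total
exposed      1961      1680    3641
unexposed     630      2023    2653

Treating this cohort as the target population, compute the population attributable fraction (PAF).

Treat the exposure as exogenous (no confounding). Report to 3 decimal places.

p₁ = P(outcome | exposed) = 1961/3641 = 0.53859
p₀ = P(outcome | unexposed) = 630/2653 = 0.23747
Exposure prevalence π = 3641/6294 = 0.57849; overall risk P(Y=1) = 0.41166.
Under exogeneity, PAF = [P(Y=1) − p₀]/P(Y=1).
PAF = (0.41166 − 0.23747) / 0.41166 ≈ 0.4232

PAF ≈ 0.423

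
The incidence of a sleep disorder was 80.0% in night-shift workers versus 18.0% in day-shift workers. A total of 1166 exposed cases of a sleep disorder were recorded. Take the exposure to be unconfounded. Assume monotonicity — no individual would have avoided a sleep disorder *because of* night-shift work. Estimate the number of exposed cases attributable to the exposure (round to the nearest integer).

about 904 cases

p₁ = 0.8, p₀ = 0.18.
PN = (p₁ − p₀)/p₁ = (0.8 − 0.18) / 0.8 ≈ 0.77500.
Attributable cases ≈ PN × (exposed cases) = 0.77500 × 1166 ≈ 903.65.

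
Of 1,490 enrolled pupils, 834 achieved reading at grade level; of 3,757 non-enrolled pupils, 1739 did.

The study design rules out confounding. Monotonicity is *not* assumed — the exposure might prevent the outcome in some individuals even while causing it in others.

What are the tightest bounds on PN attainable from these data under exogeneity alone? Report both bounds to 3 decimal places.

0.173 ≤ PN ≤ 0.960

p₁ = P(outcome | exposed) = 834/1490 = 0.55973
p₀ = P(outcome | unexposed) = 1739/3757 = 0.46287
Under exogeneity alone the bounds on PN are max{0,(p₁−p₀)/p₁} ≤ PN ≤ min{1,(1−p₀)/p₁}.
  lower = (p₁ − p₀)/p₁ = 0.096862 / 0.55973 ≈ 0.1731
  upper = min{1, (1 − p₀)/p₁} = 0.53713 / 0.55973 ≈ 0.9596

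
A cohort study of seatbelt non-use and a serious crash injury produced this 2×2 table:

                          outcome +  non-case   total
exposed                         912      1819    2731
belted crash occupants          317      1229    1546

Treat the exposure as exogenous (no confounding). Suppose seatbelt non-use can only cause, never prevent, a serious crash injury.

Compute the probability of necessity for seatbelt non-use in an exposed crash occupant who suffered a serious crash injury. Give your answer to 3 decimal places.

p₁ = P(outcome | exposed) = 912/2731 = 0.33394
p₀ = P(outcome | unexposed) = 317/1546 = 0.20505
Under exogeneity and monotonicity, PN = (p₁ − p₀)/p₁.
PN = (0.33394 − 0.20505) / 0.33394 ≈ 0.3860

PN ≈ 0.386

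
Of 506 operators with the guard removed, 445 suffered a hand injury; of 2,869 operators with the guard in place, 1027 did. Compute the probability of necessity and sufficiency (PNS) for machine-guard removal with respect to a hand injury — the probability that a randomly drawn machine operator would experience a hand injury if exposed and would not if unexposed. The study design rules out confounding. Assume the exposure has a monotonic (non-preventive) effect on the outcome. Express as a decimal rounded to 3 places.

p₁ = P(outcome | exposed) = 445/506 = 0.87945
p₀ = P(outcome | unexposed) = 1027/2869 = 0.35796
Under exogeneity and monotonicity, PNS = p₁ − p₀.
PNS = 0.87945 − 0.35796 = 0.52148

PNS ≈ 0.521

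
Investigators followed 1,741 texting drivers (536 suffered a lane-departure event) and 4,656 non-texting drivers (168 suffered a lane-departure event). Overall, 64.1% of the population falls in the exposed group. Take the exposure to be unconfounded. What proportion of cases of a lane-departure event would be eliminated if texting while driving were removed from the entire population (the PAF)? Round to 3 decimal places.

p₁ = P(outcome | exposed) = 536/1741 = 0.30787
p₀ = P(outcome | unexposed) = 168/4656 = 0.036082
Overall risk P(Y=1) = π·p₁ + (1−π)·p₀ = 0.641×0.30787 + 0.359×0.036082 = 0.2103.
Under exogeneity, PAF = [P(Y=1) − p₀] / P(Y=1).
PAF = (0.2103 − 0.036082) / 0.2103 ≈ 0.8284

PAF ≈ 0.828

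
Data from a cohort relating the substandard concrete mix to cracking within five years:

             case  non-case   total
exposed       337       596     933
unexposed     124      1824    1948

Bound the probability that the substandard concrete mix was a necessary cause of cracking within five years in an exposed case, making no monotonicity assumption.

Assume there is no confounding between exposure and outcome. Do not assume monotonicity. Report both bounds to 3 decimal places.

p₁ = P(outcome | exposed) = 337/933 = 0.3612
p₀ = P(outcome | unexposed) = 124/1948 = 0.063655
Under exogeneity alone the bounds on PN are max{0,(p₁−p₀)/p₁} ≤ PN ≤ min{1,(1−p₀)/p₁}.
  lower = (p₁ − p₀)/p₁ = 0.29755 / 0.3612 ≈ 0.8238
  upper = min{1, (1 − p₀)/p₁} = 0.93634 / 0.3612 ≈ 2.5923 → capped at 1

0.824 ≤ PN ≤ 1.000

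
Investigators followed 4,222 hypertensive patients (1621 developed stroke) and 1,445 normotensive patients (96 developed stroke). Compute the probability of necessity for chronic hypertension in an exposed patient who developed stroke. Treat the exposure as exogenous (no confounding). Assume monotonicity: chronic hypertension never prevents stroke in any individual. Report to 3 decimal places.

PN ≈ 0.827

p₁ = P(outcome | exposed) = 1621/4222 = 0.38394
p₀ = P(outcome | unexposed) = 96/1445 = 0.066436
Under exogeneity and monotonicity, PN = (p₁ − p₀) / p₁.
PN = (0.38394 − 0.066436) / 0.38394 = 0.31751 / 0.38394 ≈ 0.8270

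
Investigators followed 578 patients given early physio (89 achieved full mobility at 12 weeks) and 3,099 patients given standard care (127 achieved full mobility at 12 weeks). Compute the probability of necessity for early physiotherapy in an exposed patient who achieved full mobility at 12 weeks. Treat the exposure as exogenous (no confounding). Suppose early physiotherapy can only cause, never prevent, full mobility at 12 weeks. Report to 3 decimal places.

PN ≈ 0.734

p₁ = P(outcome | exposed) = 89/578 = 0.15398
p₀ = P(outcome | unexposed) = 127/3099 = 0.040981
Under exogeneity and monotonicity, PN = (p₁ − p₀) / p₁.
PN = (0.15398 − 0.040981) / 0.15398 = 0.113 / 0.15398 ≈ 0.7339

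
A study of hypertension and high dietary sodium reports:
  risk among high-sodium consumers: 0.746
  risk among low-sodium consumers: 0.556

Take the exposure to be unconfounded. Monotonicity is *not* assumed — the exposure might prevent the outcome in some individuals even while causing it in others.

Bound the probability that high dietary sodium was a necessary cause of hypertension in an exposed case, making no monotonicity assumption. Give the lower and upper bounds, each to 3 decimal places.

Let p₁ = 0.746, p₀ = 0.556.
Under exogeneity alone the bounds on PN are max{0,(p₁−p₀)/p₁} ≤ PN ≤ min{1,(1−p₀)/p₁}.
  lower = (p₁ − p₀)/p₁ = 0.19 / 0.746 ≈ 0.2547
  upper = min{1, (1 − p₀)/p₁} = 0.444 / 0.746 ≈ 0.5952

0.255 ≤ PN ≤ 0.595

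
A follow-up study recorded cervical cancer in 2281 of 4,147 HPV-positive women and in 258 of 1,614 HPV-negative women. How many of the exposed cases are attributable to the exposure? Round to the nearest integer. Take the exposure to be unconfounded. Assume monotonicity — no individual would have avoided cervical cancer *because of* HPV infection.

p₁ = P(outcome | exposed) = 2281/4147 = 0.55004
p₀ = P(outcome | unexposed) = 258/1614 = 0.15985
PN = (p₁ − p₀)/p₁ = (0.55004 − 0.15985) / 0.55004 ≈ 0.70938.
Attributable cases ≈ PN × (exposed cases) = 0.70938 × 2281 ≈ 1618.10.

about 1618 cases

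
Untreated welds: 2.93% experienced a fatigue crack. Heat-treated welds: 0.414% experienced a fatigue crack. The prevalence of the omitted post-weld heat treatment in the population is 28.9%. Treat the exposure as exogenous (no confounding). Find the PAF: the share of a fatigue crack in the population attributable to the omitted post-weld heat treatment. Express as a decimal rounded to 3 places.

PAF ≈ 0.637

p₁ = 0.0293, p₀ = 0.00414.
Overall risk P(Y=1) = π·p₁ + (1−π)·p₀ = 0.289×0.0293 + 0.711×0.00414 = 0.011411.
Under exogeneity, PAF = [P(Y=1) − p₀] / P(Y=1).
PAF = (0.011411 − 0.00414) / 0.011411 ≈ 0.6372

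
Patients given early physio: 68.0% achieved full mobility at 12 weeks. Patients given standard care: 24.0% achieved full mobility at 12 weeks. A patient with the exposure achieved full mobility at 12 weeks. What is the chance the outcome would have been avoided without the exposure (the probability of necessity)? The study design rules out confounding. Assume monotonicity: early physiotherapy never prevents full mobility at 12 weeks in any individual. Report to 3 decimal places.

p₁ = 0.68, p₀ = 0.24.
Under exogeneity and monotonicity, PN = (p₁ − p₀) / p₁.
PN = (0.68 − 0.24) / 0.68 = 0.44 / 0.68 ≈ 0.6471

PN ≈ 0.647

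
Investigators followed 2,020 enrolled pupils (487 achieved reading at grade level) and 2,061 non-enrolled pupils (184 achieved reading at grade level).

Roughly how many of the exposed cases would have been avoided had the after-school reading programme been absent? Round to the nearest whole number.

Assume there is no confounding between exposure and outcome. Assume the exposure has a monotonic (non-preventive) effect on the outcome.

about 307 cases

p₁ = P(outcome | exposed) = 487/2020 = 0.24109
p₀ = P(outcome | unexposed) = 184/2061 = 0.089277
PN = (p₁ − p₀)/p₁ = (0.24109 − 0.089277) / 0.24109 ≈ 0.62969.
Attributable cases ≈ PN × (exposed cases) = 0.62969 × 487 ≈ 306.66.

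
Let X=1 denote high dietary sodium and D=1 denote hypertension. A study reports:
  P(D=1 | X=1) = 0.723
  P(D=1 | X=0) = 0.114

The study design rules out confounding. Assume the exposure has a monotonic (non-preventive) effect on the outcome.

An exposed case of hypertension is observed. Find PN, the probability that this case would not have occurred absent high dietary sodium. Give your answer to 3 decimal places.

Let p₁ = 0.723, p₀ = 0.114.
Under exogeneity and monotonicity, PN = (p₁ − p₀) / p₁.
PN = (0.723 − 0.114) / 0.723 = 0.609 / 0.723 ≈ 0.8423

PN ≈ 0.842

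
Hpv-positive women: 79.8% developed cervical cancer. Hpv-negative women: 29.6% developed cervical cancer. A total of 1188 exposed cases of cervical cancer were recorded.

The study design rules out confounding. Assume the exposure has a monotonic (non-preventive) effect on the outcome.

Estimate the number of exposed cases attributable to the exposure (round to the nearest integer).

p₁ = 0.798, p₀ = 0.296.
PN = (p₁ − p₀)/p₁ = (0.798 − 0.296) / 0.798 ≈ 0.62907.
Attributable cases ≈ PN × (exposed cases) = 0.62907 × 1188 ≈ 747.34.

about 747 cases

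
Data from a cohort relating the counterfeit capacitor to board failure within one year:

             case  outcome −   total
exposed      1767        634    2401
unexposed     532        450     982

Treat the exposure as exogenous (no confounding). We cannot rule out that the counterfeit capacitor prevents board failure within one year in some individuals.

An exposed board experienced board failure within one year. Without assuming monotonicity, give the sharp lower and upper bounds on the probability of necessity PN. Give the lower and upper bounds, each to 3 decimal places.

0.264 ≤ PN ≤ 0.623

p₁ = P(outcome | exposed) = 1767/2401 = 0.73594
p₀ = P(outcome | unexposed) = 532/982 = 0.54175
Under exogeneity alone the bounds on PN are max{0,(p₁−p₀)/p₁} ≤ PN ≤ min{1,(1−p₀)/p₁}.
  lower = (p₁ − p₀)/p₁ = 0.19419 / 0.73594 ≈ 0.2639
  upper = min{1, (1 − p₀)/p₁} = 0.45825 / 0.73594 ≈ 0.6227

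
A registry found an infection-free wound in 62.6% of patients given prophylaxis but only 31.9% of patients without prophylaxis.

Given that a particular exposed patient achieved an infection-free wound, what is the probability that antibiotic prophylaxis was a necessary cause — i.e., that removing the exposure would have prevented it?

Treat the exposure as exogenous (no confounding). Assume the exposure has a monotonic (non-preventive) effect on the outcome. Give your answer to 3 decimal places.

PN ≈ 0.490

p₁ = 0.626, p₀ = 0.319.
Under exogeneity and monotonicity, PN = (p₁ − p₀) / p₁.
PN = (0.626 − 0.319) / 0.626 = 0.307 / 0.626 ≈ 0.4904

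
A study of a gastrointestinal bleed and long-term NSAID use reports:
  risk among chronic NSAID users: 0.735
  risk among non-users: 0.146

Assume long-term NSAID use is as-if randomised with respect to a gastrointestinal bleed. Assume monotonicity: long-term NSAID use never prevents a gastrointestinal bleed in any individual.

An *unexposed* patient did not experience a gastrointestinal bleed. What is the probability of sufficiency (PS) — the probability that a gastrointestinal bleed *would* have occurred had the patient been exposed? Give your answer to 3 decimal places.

PS ≈ 0.690

Let p₁ = 0.735, p₀ = 0.146.
Under exogeneity and monotonicity, PS = (p₁ − p₀) / (1 − p₀).
PS = (0.735 − 0.146) / (1 − 0.146) = 0.589 / 0.854 ≈ 0.6897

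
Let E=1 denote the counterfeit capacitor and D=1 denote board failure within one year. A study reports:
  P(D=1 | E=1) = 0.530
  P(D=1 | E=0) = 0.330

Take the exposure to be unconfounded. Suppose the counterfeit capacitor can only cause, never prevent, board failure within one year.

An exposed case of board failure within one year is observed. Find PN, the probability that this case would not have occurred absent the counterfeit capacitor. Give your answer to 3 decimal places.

Let p₁ = 0.53, p₀ = 0.33.
Under exogeneity and monotonicity, PN = (p₁ − p₀) / p₁.
PN = (0.53 − 0.33) / 0.53 = 0.2 / 0.53 ≈ 0.3774

PN ≈ 0.377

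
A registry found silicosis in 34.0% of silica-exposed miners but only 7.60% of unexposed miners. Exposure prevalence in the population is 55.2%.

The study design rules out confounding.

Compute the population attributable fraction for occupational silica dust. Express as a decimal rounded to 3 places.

p₁ = 0.34, p₀ = 0.076.
Overall risk P(Y=1) = π·p₁ + (1−π)·p₀ = 0.552×0.34 + 0.448×0.076 = 0.22173.
Under exogeneity, PAF = [P(Y=1) − p₀] / P(Y=1).
PAF = (0.22173 − 0.076) / 0.22173 ≈ 0.6572

PAF ≈ 0.657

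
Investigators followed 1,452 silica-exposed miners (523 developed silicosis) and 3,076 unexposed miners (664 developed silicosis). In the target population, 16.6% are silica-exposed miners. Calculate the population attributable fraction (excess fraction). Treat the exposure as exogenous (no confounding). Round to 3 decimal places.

p₁ = P(outcome | exposed) = 523/1452 = 0.36019
p₀ = P(outcome | unexposed) = 664/3076 = 0.21586
Overall risk P(Y=1) = π·p₁ + (1−π)·p₀ = 0.166×0.36019 + 0.834×0.21586 = 0.23982.
Under exogeneity, PAF = [P(Y=1) − p₀] / P(Y=1).
PAF = (0.23982 − 0.21586) / 0.23982 ≈ 0.0999

PAF ≈ 0.100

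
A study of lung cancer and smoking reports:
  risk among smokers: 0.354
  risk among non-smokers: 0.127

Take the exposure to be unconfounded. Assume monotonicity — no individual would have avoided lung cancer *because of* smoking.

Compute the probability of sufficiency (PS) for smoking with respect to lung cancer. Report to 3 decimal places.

Let p₁ = 0.354, p₀ = 0.127.
Under exogeneity and monotonicity, PS = (p₁ − p₀) / (1 − p₀).
PS = (0.354 − 0.127) / (1 − 0.127) = 0.227 / 0.873 ≈ 0.2600

PS ≈ 0.260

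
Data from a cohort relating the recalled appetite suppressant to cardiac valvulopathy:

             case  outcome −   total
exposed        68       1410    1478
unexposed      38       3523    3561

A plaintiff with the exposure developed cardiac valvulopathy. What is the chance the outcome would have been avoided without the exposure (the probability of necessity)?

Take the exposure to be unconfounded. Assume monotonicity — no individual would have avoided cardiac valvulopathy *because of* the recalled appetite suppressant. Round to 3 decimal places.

p₁ = P(outcome | exposed) = 68/1478 = 0.046008
p₀ = P(outcome | unexposed) = 38/3561 = 0.010671
Under exogeneity and monotonicity, PN = (p₁ − p₀)/p₁.
PN = (0.046008 − 0.010671) / 0.046008 ≈ 0.7681

PN ≈ 0.768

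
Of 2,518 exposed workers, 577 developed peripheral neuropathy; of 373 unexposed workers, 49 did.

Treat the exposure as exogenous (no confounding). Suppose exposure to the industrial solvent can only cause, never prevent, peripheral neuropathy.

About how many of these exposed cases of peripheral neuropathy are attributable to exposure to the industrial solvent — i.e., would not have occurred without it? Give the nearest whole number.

about 246 cases

p₁ = P(outcome | exposed) = 577/2518 = 0.22915
p₀ = P(outcome | unexposed) = 49/373 = 0.13137
PN = (p₁ − p₀)/p₁ = (0.22915 − 0.13137) / 0.22915 ≈ 0.42672.
Attributable cases ≈ PN × (exposed cases) = 0.42672 × 577 ≈ 246.22.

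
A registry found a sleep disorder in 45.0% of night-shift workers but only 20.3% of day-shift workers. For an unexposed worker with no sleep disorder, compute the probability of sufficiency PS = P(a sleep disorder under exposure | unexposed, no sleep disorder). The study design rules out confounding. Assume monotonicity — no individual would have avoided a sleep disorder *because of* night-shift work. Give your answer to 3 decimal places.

p₁ = 0.45, p₀ = 0.203.
Under exogeneity and monotonicity, PS = (p₁ − p₀) / (1 − p₀).
PS = (0.45 − 0.203) / (1 − 0.203) = 0.247 / 0.797 ≈ 0.3099

PS ≈ 0.310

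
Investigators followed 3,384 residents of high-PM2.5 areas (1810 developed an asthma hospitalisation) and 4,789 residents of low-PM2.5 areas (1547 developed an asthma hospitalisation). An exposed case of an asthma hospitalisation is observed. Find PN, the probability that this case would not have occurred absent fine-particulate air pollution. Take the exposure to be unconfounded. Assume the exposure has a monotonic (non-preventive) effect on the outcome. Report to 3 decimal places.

PN ≈ 0.396

p₁ = P(outcome | exposed) = 1810/3384 = 0.53487
p₀ = P(outcome | unexposed) = 1547/4789 = 0.32303
Under exogeneity and monotonicity, PN = (p₁ − p₀) / p₁.
PN = (0.53487 − 0.32303) / 0.53487 = 0.21184 / 0.53487 ≈ 0.3961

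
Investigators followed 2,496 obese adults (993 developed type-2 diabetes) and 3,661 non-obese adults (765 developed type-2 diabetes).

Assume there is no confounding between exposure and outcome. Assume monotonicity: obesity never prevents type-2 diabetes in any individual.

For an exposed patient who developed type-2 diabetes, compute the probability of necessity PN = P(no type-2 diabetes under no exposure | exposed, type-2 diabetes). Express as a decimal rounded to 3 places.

p₁ = P(outcome | exposed) = 993/2496 = 0.39784
p₀ = P(outcome | unexposed) = 765/3661 = 0.20896
Under exogeneity and monotonicity, PN = (p₁ − p₀) / p₁.
PN = (0.39784 − 0.20896) / 0.39784 = 0.18888 / 0.39784 ≈ 0.4748

PN ≈ 0.475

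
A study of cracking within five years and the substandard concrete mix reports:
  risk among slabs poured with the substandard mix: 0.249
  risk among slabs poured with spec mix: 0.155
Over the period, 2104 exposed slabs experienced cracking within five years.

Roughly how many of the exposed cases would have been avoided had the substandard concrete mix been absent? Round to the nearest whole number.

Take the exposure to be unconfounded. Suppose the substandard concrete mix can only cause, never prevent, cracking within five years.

Let p₁ = 0.249, p₀ = 0.155.
PN = (p₁ − p₀)/p₁ = (0.249 − 0.155) / 0.249 ≈ 0.37751.
Attributable cases ≈ PN × (exposed cases) = 0.37751 × 2104 ≈ 794.28.

about 794 cases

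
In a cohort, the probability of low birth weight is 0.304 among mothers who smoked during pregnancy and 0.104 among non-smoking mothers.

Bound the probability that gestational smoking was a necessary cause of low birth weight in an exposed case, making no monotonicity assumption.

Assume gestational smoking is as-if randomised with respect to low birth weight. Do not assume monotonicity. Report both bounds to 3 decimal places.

Let p₁ = 0.304, p₀ = 0.104.
Under exogeneity alone the bounds on PN are max{0,(p₁−p₀)/p₁} ≤ PN ≤ min{1,(1−p₀)/p₁}.
  lower = (p₁ − p₀)/p₁ = 0.2 / 0.304 ≈ 0.6579
  upper = min{1, (1 − p₀)/p₁} = 0.896 / 0.304 ≈ 2.9474 → capped at 1

0.658 ≤ PN ≤ 1.000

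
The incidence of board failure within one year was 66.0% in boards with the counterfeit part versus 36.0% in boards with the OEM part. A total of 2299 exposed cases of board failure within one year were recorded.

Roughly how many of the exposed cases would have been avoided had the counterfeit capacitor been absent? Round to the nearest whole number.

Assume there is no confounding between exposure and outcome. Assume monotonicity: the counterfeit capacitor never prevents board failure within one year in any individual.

p₁ = 0.66, p₀ = 0.36.
PN = (p₁ − p₀)/p₁ = (0.66 − 0.36) / 0.66 ≈ 0.45455.
Attributable cases ≈ PN × (exposed cases) = 0.45455 × 2299 ≈ 1045.00.

about 1045 cases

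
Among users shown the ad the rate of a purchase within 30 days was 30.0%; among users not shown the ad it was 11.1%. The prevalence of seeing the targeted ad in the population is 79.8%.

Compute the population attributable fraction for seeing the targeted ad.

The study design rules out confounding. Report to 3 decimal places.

p₁ = 0.3, p₀ = 0.111.
Overall risk P(Y=1) = π·p₁ + (1−π)·p₀ = 0.798×0.3 + 0.202×0.111 = 0.26182.
Under exogeneity, PAF = [P(Y=1) − p₀] / P(Y=1).
PAF = (0.26182 − 0.111) / 0.26182 ≈ 0.5760

PAF ≈ 0.576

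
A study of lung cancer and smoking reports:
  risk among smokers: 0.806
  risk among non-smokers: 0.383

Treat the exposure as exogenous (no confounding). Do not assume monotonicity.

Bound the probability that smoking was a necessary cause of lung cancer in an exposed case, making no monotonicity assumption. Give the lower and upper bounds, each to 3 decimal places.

0.525 ≤ PN ≤ 0.766

Let p₁ = 0.806, p₀ = 0.383.
Under exogeneity alone the bounds on PN are max{0,(p₁−p₀)/p₁} ≤ PN ≤ min{1,(1−p₀)/p₁}.
  lower = (p₁ − p₀)/p₁ = 0.423 / 0.806 ≈ 0.5248
  upper = min{1, (1 − p₀)/p₁} = 0.617 / 0.806 ≈ 0.7655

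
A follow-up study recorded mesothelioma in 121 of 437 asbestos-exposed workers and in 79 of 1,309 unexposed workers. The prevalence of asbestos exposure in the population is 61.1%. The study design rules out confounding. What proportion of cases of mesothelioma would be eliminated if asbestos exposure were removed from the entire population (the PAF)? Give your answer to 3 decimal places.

PAF ≈ 0.687

p₁ = P(outcome | exposed) = 121/437 = 0.27689
p₀ = P(outcome | unexposed) = 79/1309 = 0.060351
Overall risk P(Y=1) = π·p₁ + (1−π)·p₀ = 0.611×0.27689 + 0.389×0.060351 = 0.19266.
Under exogeneity, PAF = [P(Y=1) − p₀] / P(Y=1).
PAF = (0.19266 − 0.060351) / 0.19266 ≈ 0.6867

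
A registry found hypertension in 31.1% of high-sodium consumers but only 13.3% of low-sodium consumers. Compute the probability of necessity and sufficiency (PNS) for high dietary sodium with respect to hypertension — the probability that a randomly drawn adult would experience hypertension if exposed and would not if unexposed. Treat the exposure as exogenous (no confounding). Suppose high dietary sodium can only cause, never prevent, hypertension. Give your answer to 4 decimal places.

p₁ = 0.311, p₀ = 0.133.
Under exogeneity and monotonicity, PNS = p₁ − p₀.
PNS = 0.311 − 0.133 = 0.178

PNS ≈ 0.1780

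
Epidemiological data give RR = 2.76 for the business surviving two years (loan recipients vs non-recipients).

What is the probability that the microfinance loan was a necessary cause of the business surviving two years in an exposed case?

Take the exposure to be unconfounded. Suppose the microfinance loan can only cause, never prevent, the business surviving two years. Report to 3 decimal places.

Under exogeneity and monotonicity, PN = (RR − 1) / RR = 1 − 1/RR.
PN = (2.76 − 1) / 2.76 = 1.76 / 2.76 ≈ 0.6377

PN ≈ 0.638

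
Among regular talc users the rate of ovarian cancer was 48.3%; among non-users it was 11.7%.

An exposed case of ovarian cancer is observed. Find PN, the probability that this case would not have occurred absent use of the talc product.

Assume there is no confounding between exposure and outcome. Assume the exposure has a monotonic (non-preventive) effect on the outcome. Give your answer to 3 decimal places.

p₁ = 0.483, p₀ = 0.117.
Under exogeneity and monotonicity, PN = (p₁ − p₀) / p₁.
PN = (0.483 − 0.117) / 0.483 = 0.366 / 0.483 ≈ 0.7578

PN ≈ 0.758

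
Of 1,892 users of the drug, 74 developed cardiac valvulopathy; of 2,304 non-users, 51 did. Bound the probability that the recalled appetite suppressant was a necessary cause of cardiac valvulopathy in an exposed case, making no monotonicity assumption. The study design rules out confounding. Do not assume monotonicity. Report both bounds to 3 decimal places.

0.434 ≤ PN ≤ 1.000

p₁ = P(outcome | exposed) = 74/1892 = 0.039112
p₀ = P(outcome | unexposed) = 51/2304 = 0.022135
Under exogeneity alone the bounds on PN are max{0,(p₁−p₀)/p₁} ≤ PN ≤ min{1,(1−p₀)/p₁}.
  lower = (p₁ − p₀)/p₁ = 0.016977 / 0.039112 ≈ 0.4341
  upper = min{1, (1 − p₀)/p₁} = 0.97786 / 0.039112 ≈ 25.0016 → capped at 1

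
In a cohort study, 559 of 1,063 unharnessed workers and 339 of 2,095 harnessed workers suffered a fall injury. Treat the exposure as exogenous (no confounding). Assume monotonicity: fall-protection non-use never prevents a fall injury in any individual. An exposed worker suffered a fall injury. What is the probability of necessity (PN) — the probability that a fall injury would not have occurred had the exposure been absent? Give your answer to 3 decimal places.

p₁ = P(outcome | exposed) = 559/1063 = 0.52587
p₀ = P(outcome | unexposed) = 339/2095 = 0.16181
Under exogeneity and monotonicity, PN = (p₁ − p₀) / p₁.
PN = (0.52587 − 0.16181) / 0.52587 = 0.36406 / 0.52587 ≈ 0.6923

PN ≈ 0.692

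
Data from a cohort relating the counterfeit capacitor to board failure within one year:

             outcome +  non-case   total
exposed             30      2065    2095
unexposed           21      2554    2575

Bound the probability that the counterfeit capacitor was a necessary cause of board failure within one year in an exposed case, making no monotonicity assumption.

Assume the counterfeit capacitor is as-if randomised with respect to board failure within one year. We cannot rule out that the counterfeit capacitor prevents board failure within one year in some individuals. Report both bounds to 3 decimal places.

0.430 ≤ PN ≤ 1.000

p₁ = P(outcome | exposed) = 30/2095 = 0.01432
p₀ = P(outcome | unexposed) = 21/2575 = 0.0081553
Under exogeneity alone the bounds on PN are max{0,(p₁−p₀)/p₁} ≤ PN ≤ min{1,(1−p₀)/p₁}.
  lower = (p₁ − p₀)/p₁ = 0.0061645 / 0.01432 ≈ 0.4305
  upper = min{1, (1 − p₀)/p₁} = 0.99184 / 0.01432 ≈ 69.2638 → capped at 1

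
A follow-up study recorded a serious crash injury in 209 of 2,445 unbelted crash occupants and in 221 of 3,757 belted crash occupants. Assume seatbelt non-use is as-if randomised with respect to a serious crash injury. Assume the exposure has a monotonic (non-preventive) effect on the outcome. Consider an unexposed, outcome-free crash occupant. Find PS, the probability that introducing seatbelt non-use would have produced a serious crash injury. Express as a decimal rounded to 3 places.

PS ≈ 0.028

p₁ = P(outcome | exposed) = 209/2445 = 0.085481
p₀ = P(outcome | unexposed) = 221/3757 = 0.058824
Under exogeneity and monotonicity, PS = (p₁ − p₀) / (1 − p₀).
PS = (0.085481 − 0.058824) / (1 − 0.058824) = 0.026657 / 0.94118 ≈ 0.0283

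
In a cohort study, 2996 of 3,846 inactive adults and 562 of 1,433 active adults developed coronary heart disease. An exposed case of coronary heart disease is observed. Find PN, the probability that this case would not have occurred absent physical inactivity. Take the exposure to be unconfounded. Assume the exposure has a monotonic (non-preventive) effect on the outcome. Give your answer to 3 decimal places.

p₁ = P(outcome | exposed) = 2996/3846 = 0.77899
p₀ = P(outcome | unexposed) = 562/1433 = 0.39218
Under exogeneity and monotonicity, PN = (p₁ − p₀) / p₁.
PN = (0.77899 − 0.39218) / 0.77899 = 0.38681 / 0.77899 ≈ 0.4965

PN ≈ 0.497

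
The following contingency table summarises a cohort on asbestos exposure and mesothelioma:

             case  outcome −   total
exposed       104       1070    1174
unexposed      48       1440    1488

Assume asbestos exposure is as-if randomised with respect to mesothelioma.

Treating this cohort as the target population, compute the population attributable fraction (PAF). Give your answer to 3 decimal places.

PAF ≈ 0.435

p₁ = P(outcome | exposed) = 104/1174 = 0.088586
p₀ = P(outcome | unexposed) = 48/1488 = 0.032258
Exposure prevalence π = 1174/2662 = 0.44102; overall risk P(Y=1) = 0.0571.
Under exogeneity, PAF = [P(Y=1) − p₀]/P(Y=1).
PAF = (0.0571 − 0.032258) / 0.0571 ≈ 0.4351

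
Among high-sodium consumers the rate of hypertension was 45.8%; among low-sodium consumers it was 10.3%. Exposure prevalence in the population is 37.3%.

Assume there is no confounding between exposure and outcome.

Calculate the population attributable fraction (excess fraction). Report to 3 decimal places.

PAF ≈ 0.562

p₁ = 0.458, p₀ = 0.103.
Overall risk P(Y=1) = π·p₁ + (1−π)·p₀ = 0.373×0.458 + 0.627×0.103 = 0.23541.
Under exogeneity, PAF = [P(Y=1) − p₀] / P(Y=1).
PAF = (0.23541 − 0.103) / 0.23541 ≈ 0.5625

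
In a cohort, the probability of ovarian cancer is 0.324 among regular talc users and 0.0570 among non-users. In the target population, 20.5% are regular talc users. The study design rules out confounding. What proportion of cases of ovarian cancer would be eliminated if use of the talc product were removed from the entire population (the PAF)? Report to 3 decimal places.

Let p₁ = 0.324, p₀ = 0.057.
Overall risk P(Y=1) = π·p₁ + (1−π)·p₀ = 0.205×0.324 + 0.795×0.057 = 0.11174.
Under exogeneity, PAF = [P(Y=1) − p₀] / P(Y=1).
PAF = (0.11174 − 0.057) / 0.11174 ≈ 0.4899

PAF ≈ 0.490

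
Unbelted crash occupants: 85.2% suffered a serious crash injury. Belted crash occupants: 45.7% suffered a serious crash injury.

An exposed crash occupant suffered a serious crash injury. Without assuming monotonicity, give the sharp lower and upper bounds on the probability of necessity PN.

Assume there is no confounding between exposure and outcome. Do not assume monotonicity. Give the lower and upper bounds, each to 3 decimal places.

0.464 ≤ PN ≤ 0.637

p₁ = 0.852, p₀ = 0.457.
Under exogeneity alone the bounds on PN are max{0,(p₁−p₀)/p₁} ≤ PN ≤ min{1,(1−p₀)/p₁}.
  lower = (p₁ − p₀)/p₁ = 0.395 / 0.852 ≈ 0.4636
  upper = min{1, (1 − p₀)/p₁} = 0.543 / 0.852 ≈ 0.6373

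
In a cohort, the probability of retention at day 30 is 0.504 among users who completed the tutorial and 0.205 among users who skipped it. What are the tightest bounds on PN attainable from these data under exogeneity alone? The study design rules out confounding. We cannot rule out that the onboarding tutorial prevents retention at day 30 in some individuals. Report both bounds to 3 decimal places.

Let p₁ = 0.504, p₀ = 0.205.
Under exogeneity alone the bounds on PN are max{0,(p₁−p₀)/p₁} ≤ PN ≤ min{1,(1−p₀)/p₁}.
  lower = (p₁ − p₀)/p₁ = 0.299 / 0.504 ≈ 0.5933
  upper = min{1, (1 − p₀)/p₁} = 0.795 / 0.504 ≈ 1.5774 → capped at 1

0.593 ≤ PN ≤ 1.000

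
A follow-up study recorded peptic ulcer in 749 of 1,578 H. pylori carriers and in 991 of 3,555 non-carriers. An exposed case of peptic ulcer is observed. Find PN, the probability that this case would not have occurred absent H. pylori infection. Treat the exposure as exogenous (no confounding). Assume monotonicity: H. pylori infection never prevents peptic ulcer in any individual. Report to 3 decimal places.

PN ≈ 0.413

p₁ = P(outcome | exposed) = 749/1578 = 0.47465
p₀ = P(outcome | unexposed) = 991/3555 = 0.27876
Under exogeneity and monotonicity, PN = (p₁ − p₀) / p₁.
PN = (0.47465 − 0.27876) / 0.47465 = 0.19589 / 0.47465 ≈ 0.4127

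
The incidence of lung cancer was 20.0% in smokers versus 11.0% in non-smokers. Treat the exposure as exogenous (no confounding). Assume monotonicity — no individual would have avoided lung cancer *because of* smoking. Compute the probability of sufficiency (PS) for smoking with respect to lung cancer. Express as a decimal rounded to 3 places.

p₁ = 0.2, p₀ = 0.11.
Under exogeneity and monotonicity, PS = (p₁ − p₀) / (1 − p₀).
PS = (0.2 − 0.11) / (1 − 0.11) = 0.09 / 0.89 ≈ 0.1011

PS ≈ 0.101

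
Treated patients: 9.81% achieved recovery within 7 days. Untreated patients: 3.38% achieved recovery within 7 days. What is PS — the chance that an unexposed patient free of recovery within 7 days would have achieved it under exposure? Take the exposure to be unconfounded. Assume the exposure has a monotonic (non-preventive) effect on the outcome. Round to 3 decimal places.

PS ≈ 0.067

p₁ = 0.0981, p₀ = 0.0338.
Under exogeneity and monotonicity, PS = (p₁ − p₀) / (1 − p₀).
PS = (0.0981 − 0.0338) / (1 − 0.0338) = 0.0643 / 0.9662 ≈ 0.0665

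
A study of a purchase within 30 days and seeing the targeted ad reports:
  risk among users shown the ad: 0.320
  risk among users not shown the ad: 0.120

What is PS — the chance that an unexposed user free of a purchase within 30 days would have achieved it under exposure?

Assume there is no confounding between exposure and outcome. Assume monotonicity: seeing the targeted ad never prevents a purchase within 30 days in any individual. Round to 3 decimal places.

Let p₁ = 0.32, p₀ = 0.12.
Under exogeneity and monotonicity, PS = (p₁ − p₀) / (1 − p₀).
PS = (0.32 − 0.12) / (1 − 0.12) = 0.2 / 0.88 ≈ 0.2273

PS ≈ 0.227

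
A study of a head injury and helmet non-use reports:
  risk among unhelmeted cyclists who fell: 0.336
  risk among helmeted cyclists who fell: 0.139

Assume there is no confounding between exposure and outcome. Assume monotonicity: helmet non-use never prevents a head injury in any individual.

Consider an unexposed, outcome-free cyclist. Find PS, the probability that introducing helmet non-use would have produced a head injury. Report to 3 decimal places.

PS ≈ 0.229

Let p₁ = 0.336, p₀ = 0.139.
Under exogeneity and monotonicity, PS = (p₁ − p₀) / (1 − p₀).
PS = (0.336 − 0.139) / (1 − 0.139) = 0.197 / 0.861 ≈ 0.2288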